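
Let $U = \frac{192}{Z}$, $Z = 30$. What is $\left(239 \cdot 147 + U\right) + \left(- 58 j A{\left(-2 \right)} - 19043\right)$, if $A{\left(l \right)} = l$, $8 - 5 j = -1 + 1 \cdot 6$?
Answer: $16166$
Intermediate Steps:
$j = \frac{3}{5}$ ($j = \frac{8}{5} - \frac{-1 + 1 \cdot 6}{5} = \frac{8}{5} - \frac{-1 + 6}{5} = \frac{8}{5} - 1 = \frac{3}{5} \approx 0.6$)
$U = \frac{32}{5}$ ($U = \frac{192}{30} = 192 \cdot \frac{1}{30} = \frac{32}{5} \approx 6.4$)
$\left(239 \cdot 147 + U\right) + \left(- 58 j A{\left(-2 \right)} - 19043\right) = \left(239 \cdot 147 + \frac{32}{5}\right) - \left(19043 - \left(-58\right) \frac{3}{5} \left(-2\right)\right) = \left(35133 + \frac{32}{5}\right) - \frac{94867}{5} = \frac{175697}{5} + \left(\frac{348}{5} - 19043\right) = \frac{175697}{5} - \frac{94867}{5} = 16166$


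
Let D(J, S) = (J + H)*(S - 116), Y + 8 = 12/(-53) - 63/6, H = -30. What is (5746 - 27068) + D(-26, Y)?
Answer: -730198/53 ≈ -13777.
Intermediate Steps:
Y = -1985/106 (Y = -8 + (12/(-53) - 63/6) = -8 + (12*(-1/53) - 63*⅙) = -8 + (-12/53 - 21/2) = -8 - 1137/106 = -1985/106 ≈ -18.726)
D(J, S) = (-116 + S)*(-30 + J) (D(J, S) = (J - 30)*(S - 116) = (-30 + J)*(-116 + S) = (-116 + S)*(-30 + J))
(5746 - 27068) + D(-26, Y) = (5746 - 27068) + (3480 - 116*(-26) - 30*(-1985/106) - 26*(-1985/106)) = -21322 + (3480 + 3016 + 29775/53 + 25805/53) = -21322 + 399868/53 = -730198/53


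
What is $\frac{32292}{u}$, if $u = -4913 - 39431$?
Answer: $- \frac{351}{482} \approx -0.72822$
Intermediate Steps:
$u = -44344$ ($u = -4913 - 39431 = -44344$)
$\frac{32292}{u} = \frac{32292}{-44344} = 32292 \left(- \frac{1}{44344}\right) = - \frac{351}{482}$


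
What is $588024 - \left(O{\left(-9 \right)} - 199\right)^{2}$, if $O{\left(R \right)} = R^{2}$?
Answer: $574100$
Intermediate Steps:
$588024 - \left(O{\left(-9 \right)} - 199\right)^{2} = 588024 - \left(\left(-9\right)^{2} - 199\right)^{2} = 588024 - \left(81 - 199\right)^{2} = 588024 - \left(-118\right)^{2} = 588024 - 13924 = 574100$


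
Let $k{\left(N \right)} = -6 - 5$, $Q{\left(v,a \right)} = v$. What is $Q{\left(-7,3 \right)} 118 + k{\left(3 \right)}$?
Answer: $-837$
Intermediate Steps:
$k{\left(N \right)} = -11$ ($k{\left(N \right)} = -6 - 5 = -11$)
$Q{\left(-7,3 \right)} 118 + k{\left(3 \right)} = \left(-7\right) 118 - 11 = -826 - 11 = -837$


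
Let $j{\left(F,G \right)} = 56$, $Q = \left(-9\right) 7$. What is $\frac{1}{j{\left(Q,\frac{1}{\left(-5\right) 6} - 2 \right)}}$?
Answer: $\frac{1}{56} \approx 0.017857$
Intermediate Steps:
$Q = -63$
$\frac{1}{j{\left(Q,\frac{1}{\left(-5\right) 6} - 2 \right)}} = \frac{1}{56}$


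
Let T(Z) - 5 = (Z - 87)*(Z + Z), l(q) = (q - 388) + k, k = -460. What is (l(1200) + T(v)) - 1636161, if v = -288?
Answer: -1419804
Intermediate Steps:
l(q) = -848 + q (l(q) = (q - 388) - 460 = (-388 + q) - 460 = -848 + q)
T(Z) = 5 + 2*Z*(-87 + Z) (T(Z) = 5 + (Z - 87)*(Z + Z) = 5 + (-87 + Z)*(2*Z) = 5 + 2*Z*(-87 + Z))
(l(1200) + T(v)) - 1636161 = ((-848 + 1200) + (5 - 174*(-288) + 2*(-288)²)) - 1636161 = (352 + (5 + 50112 + 2*82944)) - 1636161 = (352 + (5 + 50112 + 165888)) - 1636161 = (352 + 216005) - 1636161 = 216357 - 1636161 = -1419804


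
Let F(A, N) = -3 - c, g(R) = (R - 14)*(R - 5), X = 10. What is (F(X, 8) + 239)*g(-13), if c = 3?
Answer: 113238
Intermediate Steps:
g(R) = (-14 + R)*(-5 + R)
F(A, N) = -6 (F(A, N) = -3 - 1*3 = -3 - 3 = -6)
(F(X, 8) + 239)*g(-13) = (-6 + 239)*(70 + (-13)² - 19*(-13)) = 233*(70 + 169 + 247) = 233*486 = 113238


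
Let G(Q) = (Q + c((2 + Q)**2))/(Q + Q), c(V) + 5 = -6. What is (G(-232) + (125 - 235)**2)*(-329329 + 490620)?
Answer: 905591384113/464 ≈ 1.9517e+9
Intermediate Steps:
c(V) = -11 (c(V) = -5 - 6 = -11)
G(Q) = (-11 + Q)/(2*Q) (G(Q) = (Q - 11)/(Q + Q) = (-11 + Q)/((2*Q)) = (-11 + Q)*(1/(2*Q)) = (-11 + Q)/(2*Q))
(G(-232) + (125 - 235)**2)*(-329329 + 490620) = ((1/2)*(-11 - 232)/(-232) + (125 - 235)**2)*(-329329 + 490620) = ((1/2)*(-1/232)*(-243) + (-110)**2)*161291 = (243/464 + 12100)*161291 = (5614643/464)*161291 = 905591384113/464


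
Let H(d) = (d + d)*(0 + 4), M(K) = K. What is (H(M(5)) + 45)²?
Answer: 7225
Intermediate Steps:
H(d) = 8*d (H(d) = (2*d)*4 = 8*d)
(H(M(5)) + 45)² = (8*5 + 45)² = (40 + 45)² = 85² = 7225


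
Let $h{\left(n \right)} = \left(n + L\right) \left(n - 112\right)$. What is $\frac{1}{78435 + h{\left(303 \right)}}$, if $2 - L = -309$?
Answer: $\frac{1}{195709} \approx 5.1096 \cdot 10^{-6}$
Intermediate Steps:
$L = 311$ ($L = 2 - -309 = 2 + 309 = 311$)
$h{\left(n \right)} = \left(-112 + n\right) \left(311 + n\right)$ ($h{\left(n \right)} = \left(n + 311\right) \left(n - 112\right) = \left(311 + n\right) \left(-112 + n\right) = \left(-112 + n\right) \left(311 + n\right)$)
$\frac{1}{78435 + h{\left(303 \right)}} = \frac{1}{78435 + \left(-34832 + 303^{2} + 199 \cdot 303\right)} = \frac{1}{78435 + \left(-34832 + 91809 + 60297\right)} = \frac{1}{78435 + 117274} = \frac{1}{195709}$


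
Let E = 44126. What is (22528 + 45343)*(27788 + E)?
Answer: 4880875094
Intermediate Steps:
(22528 + 45343)*(27788 + E) = (22528 + 45343)*(27788 + 44126) = 67871*71914 = 4880875094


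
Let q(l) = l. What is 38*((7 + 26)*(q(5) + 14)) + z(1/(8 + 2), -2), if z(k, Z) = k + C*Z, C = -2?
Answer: 238301/10 ≈ 23830.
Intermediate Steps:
z(k, Z) = k - 2*Z
38*((7 + 26)*(q(5) + 14)) + z(1/(8 + 2), -2) = 38*((7 + 26)*(5 + 14)) + (1/(8 + 2) - 2*(-2)) = 38*(33*19) + (1/10 + 4) = 38*627 + (1/10 + 4) = 23826 + 41/10 = 238301/10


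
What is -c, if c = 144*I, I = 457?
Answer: -65808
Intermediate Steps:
c = 65808 (c = 144*457 = 65808)
-c = -1*65808 = -65808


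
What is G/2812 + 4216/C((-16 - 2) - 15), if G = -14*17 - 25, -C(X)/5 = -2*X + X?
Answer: -11898787/463980 ≈ -25.645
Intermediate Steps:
C(X) = 5*X (C(X) = -5*(-2*X + X) = -(-5)*X = 5*X)
G = -263 (G = -238 - 25 = -263)
G/2812 + 4216/C((-16 - 2) - 15) = -263/2812 + 4216/((5*((-16 - 2) - 15))) = -263*1/2812 + 4216/((5*(-18 - 15))) = -263/2812 + 4216/((5*(-33))) = -263/2812 + 4216/(-165) = -263/2812 + 4216*(-1/165) = -263/2812 - 4216/165 = -11898787/463980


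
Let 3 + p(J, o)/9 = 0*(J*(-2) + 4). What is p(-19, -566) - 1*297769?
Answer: -297796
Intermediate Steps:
p(J, o) = -27 (p(J, o) = -27 + 9*(0*(J*(-2) + 4)) = -27 + 9*(0*(-2*J + 4)) = -27 + 9*(0*(4 - 2*J)) = -27 + 9*0 = -27 + 0 = -27)
p(-19, -566) - 1*297769 = -27 - 1*297769 = -27 - 297769 = -297796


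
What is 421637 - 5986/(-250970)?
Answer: 52909121938/125485 ≈ 4.2164e+5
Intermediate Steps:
421637 - 5986/(-250970) = 421637 - 5986*(-1/250970) = 421637 + 2993/125485 = 52909121938/125485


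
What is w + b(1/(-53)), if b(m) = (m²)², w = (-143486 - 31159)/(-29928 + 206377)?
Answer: -1378032877796/1392267481969 ≈ -0.98978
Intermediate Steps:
w = -174645/176449 ≈ -0.98978
b(m) = m⁴
w + b(1/(-53)) = -174645/176449 + (1/(-53))⁴ = -174645/176449 + (-1/53)⁴ = -174645/176449 + 1/7890481 = -1378032877796/1392267481969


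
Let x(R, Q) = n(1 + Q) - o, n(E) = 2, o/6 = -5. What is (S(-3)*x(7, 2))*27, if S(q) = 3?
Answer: 2592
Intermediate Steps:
o = -30 (o = 6*(-5) = -30)
x(R, Q) = 32 (x(R, Q) = 2 - 1*(-30) = 2 + 30 = 32)
(S(-3)*x(7, 2))*27 = (3*32)*27 = 96*27 = 2592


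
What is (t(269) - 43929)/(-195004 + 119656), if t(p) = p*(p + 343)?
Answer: -13411/8372 ≈ -1.6019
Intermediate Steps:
t(p) = p*(343 + p)
(t(269) - 43929)/(-195004 + 119656) = (269*(343 + 269) - 43929)/(-195004 + 119656) = (269*612 - 43929)/(-75348) = (164628 - 43929)*(-1/75348) = 120699*(-1/75348) = -13411/8372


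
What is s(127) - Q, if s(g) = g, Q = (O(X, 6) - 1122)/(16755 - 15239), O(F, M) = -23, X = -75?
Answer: 193677/1516 ≈ 127.76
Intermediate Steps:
Q = -1145/1516 (Q = (-23 - 1122)/(16755 - 15239) = -1145/1516 ≈ -0.75528)
s(127) - Q = 127 - 1*(-1145/1516) = 127 + 1145/1516 = 193677/1516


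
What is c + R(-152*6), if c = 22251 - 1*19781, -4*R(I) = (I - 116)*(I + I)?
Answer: -466298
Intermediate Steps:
R(I) = -I*(-116 + I)/2 (R(I) = -(I - 116)*(I + I)/4 = -(-116 + I)*2*I/4 = -I*(-116 + I)/2)
c = 2470 (c = 22251 - 19781 = 2470)
c + R(-152*6) = 2470 + (-152*6)*(116 - (-38)*4*6)/2 = 2470 + (-38*24)*(116 - (-38)*24)/2 = 2470 + (½)*(-912)*(116 - 1*(-912)) = 2470 + (½)*(-912)*(116 + 912) = 2470 + (½)*(-912)*1028 = 2470 - 468768 = -466298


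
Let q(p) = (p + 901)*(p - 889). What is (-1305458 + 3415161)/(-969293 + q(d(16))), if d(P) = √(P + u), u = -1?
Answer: -1244912533567/1044615083043 - 8438812*√15/1044615083043 ≈ -1.1918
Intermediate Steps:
d(P) = √(-1 + P) (d(P) = √(P - 1) = √(-1 + P))
q(p) = (-889 + p)*(901 + p) (q(p) = (901 + p)*(-889 + p) = (-889 + p)*(901 + p))
(-1305458 + 3415161)/(-969293 + q(d(16))) = (-1305458 + 3415161)/(-969293 + (-800989 + (√(-1 + 16))² + 12*√(-1 + 16))) = 2109703/(-969293 + (-800989 + (√15)² + 12*√15)) = 2109703/(-969293 + (-800989 + 15 + 12*√15)) = 2109703/(-969293 + (-800974 + 12*√15)) = 2109703/(-1770267 + 12*√15)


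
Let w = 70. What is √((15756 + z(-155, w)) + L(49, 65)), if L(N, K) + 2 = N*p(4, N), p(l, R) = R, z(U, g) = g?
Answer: 135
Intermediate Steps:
L(N, K) = -2 + N² (L(N, K) = -2 + N*N = -2 + N²)
√((15756 + z(-155, w)) + L(49, 65)) = √((15756 + 70) + (-2 + 49²)) = √(15826 + (-2 + 2401)) = √(15826 + 2399) = √18225 = 135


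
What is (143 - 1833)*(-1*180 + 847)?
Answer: -1127230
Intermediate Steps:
(143 - 1833)*(-1*180 + 847) = -1690*(-180 + 847) = -1690*667 = -1127230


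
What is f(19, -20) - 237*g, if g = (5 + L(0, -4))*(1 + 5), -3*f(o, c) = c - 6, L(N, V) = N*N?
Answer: -21304/3 ≈ -7101.3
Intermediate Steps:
L(N, V) = N**2
f(o, c) = 2 - c/3 (f(o, c) = -(c - 6)/3 = -(-6 + c)/3 = 2 - c/3)
g = 30 (g = (5 + 0**2)*(1 + 5) = (5 + 0)*6 = 5*6 = 30)
f(19, -20) - 237*g = (2 - 1/3*(-20)) - 237*30 = (2 + 20/3) - 7110 = 26/3 - 7110 = -21304/3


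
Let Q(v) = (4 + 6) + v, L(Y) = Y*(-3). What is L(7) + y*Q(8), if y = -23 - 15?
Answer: -705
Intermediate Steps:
L(Y) = -3*Y
Q(v) = 10 + v
y = -38
L(7) + y*Q(8) = -3*7 - 38*(10 + 8) = -21 - 38*18 = -21 - 684 = -705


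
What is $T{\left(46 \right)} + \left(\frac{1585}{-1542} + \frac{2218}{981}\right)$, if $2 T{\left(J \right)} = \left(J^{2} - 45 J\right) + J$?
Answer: $\frac{23816521}{504234} \approx 47.233$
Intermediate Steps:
$T{\left(J \right)} = \frac{J^{2}}{2} - 22 J$ ($T{\left(J \right)} = \frac{\left(J^{2} - 45 J\right) + J}{2} = \frac{J^{2} - 44 J}{2} = \frac{J^{2}}{2} - 22 J$)
$T{\left(46 \right)} + \left(\frac{1585}{-1542} + \frac{2218}{981}\right) = \frac{1}{2} \cdot 46 \left(-44 + 46\right) + \left(\frac{1585}{-1542} + \frac{2218}{981}\right) = \frac{1}{2} \cdot 46 \cdot 2 + \left(1585 \left(- \frac{1}{1542}\right) + 2218 \cdot \frac{1}{981}\right) = 46 + \left(- \frac{1585}{1542} + \frac{2218}{981}\right) = 46 + \frac{621757}{504234} = \frac{23816521}{504234}$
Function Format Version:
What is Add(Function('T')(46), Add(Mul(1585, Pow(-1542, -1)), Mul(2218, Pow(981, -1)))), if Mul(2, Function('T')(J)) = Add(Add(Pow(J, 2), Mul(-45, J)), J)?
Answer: Rational(23816521, 504234) ≈ 47.233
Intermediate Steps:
Function('T')(J) = Add(Mul(Rational(1, 2), Pow(J, 2)), Mul(-22, J)) (Function('T')(J) = Mul(Rational(1, 2), Add(Add(Pow(J, 2), Mul(-45, J)), J)) = Mul(Rational(1, 2), Add(Pow(J, 2), Mul(-44, J))) = Add(Mul(Rational(1, 2), Pow(J, 2)), Mul(-22, J)))
Add(Function('T')(46), Add(Mul(1585, Pow(-1542, -1)), Mul(2218, Pow(981, -1)))) = Add(Mul(Rational(1, 2), 46, Add(-44, 46)), Add(Mul(1585, Pow(-1542, -1)), Mul(2218, Pow(981, -1)))) = Add(Mul(Rational(1, 2), 46, 2), Add(Mul(1585, Rational(-1, 1542)), Mul(2218, Rational(1, 981)))) = Add(46, Add(Rational(-1585, 1542), Rational(2218, 981))) = Add(46, Rational(621757, 504234)) = Rational(23816521, 504234)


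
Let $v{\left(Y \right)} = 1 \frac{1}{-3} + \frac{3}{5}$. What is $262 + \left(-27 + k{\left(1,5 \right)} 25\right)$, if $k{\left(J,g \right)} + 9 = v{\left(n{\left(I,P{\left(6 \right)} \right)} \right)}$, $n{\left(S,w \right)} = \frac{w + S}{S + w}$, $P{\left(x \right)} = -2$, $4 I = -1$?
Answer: $\frac{50}{3} \approx 16.667$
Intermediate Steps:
$I = - \frac{1}{4}$ ($I = \frac{1}{4} \left(-1\right) = - \frac{1}{4} \approx -0.25$)
$n{\left(S,w \right)} = 1$ ($n{\left(S,w \right)} = \frac{S + w}{S + w} = 1$)
$v{\left(Y \right)} = \frac{4}{15}$ ($v{\left(Y \right)} = 1 \left(- \frac{1}{3}\right) + 3 \cdot \frac{1}{5} = - \frac{1}{3} + \frac{3}{5} = \frac{4}{15}$)
$k{\left(J,g \right)} = - \frac{131}{15}$ ($k{\left(J,g \right)} = -9 + \frac{4}{15} = - \frac{131}{15}$)
$262 + \left(-27 + k{\left(1,5 \right)} 25\right) = 262 - \frac{736}{3} = \frac{50}{3}$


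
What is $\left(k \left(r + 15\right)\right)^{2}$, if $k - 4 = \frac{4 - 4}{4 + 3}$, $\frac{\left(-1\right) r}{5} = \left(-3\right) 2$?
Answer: $32400$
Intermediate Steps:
$r = 30$ ($r = - 5 \left(\left(-3\right) 2\right) = \left(-5\right) \left(-6\right) = 30$)
$k = 4$ ($k = 4 + \frac{4 - 4}{4 + 3} = 4 + \frac{0}{7} = 4 + 0 \cdot \frac{1}{7} = 4 + 0 = 4$)
$\left(k \left(r + 15\right)\right)^{2} = \left(4 \left(30 + 15\right)\right)^{2} = \left(4 \cdot 45\right)^{2} = 180^{2} = 32400$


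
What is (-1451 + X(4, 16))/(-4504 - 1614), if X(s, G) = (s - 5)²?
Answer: 725/3059 ≈ 0.23701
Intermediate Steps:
X(s, G) = (-5 + s)²
(-1451 + X(4, 16))/(-4504 - 1614) = (-1451 + (-5 + 4)²)/(-4504 - 1614) = (-1451 + (-1)²)/(-6118) = (-1451 + 1)*(-1/6118) = -1450*(-1/6118) = 725/3059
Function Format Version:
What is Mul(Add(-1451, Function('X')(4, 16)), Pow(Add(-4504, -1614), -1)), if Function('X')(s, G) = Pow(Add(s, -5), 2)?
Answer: Rational(725, 3059) ≈ 0.23701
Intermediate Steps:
Function('X')(s, G) = Pow(Add(-5, s), 2)
Mul(Add(-1451, Function('X')(4, 16)), Pow(Add(-4504, -1614), -1)) = Mul(Add(-1451, Pow(Add(-5, 4), 2)), Pow(Add(-4504, -1614), -1)) = Mul(Add(-1451, Pow(-1, 2)), Pow(-6118, -1)) = Mul(Add(-1451, 1), Rational(-1, 6118)) = Mul(-1450, Rational(-1, 6118)) = Rational(725, 3059)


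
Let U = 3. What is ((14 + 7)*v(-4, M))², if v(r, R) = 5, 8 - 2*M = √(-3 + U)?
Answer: 11025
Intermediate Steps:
M = 4 (M = 4 - √(-3 + 3)/2 = 4 - √0/2 = 4 - ½*0 = 4 + 0 = 4)
((14 + 7)*v(-4, M))² = ((14 + 7)*5)² = (21*5)² = 105² = 11025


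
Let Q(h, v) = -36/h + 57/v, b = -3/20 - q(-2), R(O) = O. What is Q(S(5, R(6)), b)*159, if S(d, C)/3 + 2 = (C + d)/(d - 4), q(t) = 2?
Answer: -190376/43 ≈ -4427.4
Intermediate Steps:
S(d, C) = -6 + 3*(C + d)/(-4 + d) (S(d, C) = -6 + 3*((C + d)/(d - 4)) = -6 + 3*((C + d)/(-4 + d)) = -6 + 3*(C + d)/(-4 + d))
b = -43/20 (b = -3/20 - 1*2 = -3*1/20 - 2 = -3/20 - 2 = -43/20 ≈ -2.1500)
Q(S(5, R(6)), b)*159 = (-36*(-4 + 5)/(3*(8 + 6 - 1*5)) + 57/(-43/20))*159 = (-36*1/(3*(8 + 6 - 5)) + 57*(-20/43))*159 = (-36/(3*1*9) - 1140/43)*159 = (-36/27 - 1140/43)*159 = (-36*1/27 - 1140/43)*159 = (-4/3 - 1140/43)*159 = -3592/129*159 = -190376/43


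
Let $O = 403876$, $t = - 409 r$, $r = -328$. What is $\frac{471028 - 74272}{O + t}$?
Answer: $\frac{99189}{134507} \approx 0.73743$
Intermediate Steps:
$t = 134152$ ($t = \left(-409\right) \left(-328\right) = 134152$)
$\frac{471028 - 74272}{O + t} = \frac{471028 - 74272}{403876 + 134152} = \frac{396756}{538028} = 396756 \cdot \frac{1}{538028} = \frac{99189}{134507}$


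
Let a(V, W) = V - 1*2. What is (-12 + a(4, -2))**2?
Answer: 100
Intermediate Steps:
a(V, W) = -2 + V (a(V, W) = V - 2 = -2 + V)
(-12 + a(4, -2))**2 = (-12 + (-2 + 4))**2 = (-12 + 2)**2 = (-10)**2 = 100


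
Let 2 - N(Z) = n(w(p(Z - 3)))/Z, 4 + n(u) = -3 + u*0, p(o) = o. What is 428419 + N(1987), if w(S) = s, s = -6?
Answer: 851272534/1987 ≈ 4.2842e+5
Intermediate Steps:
w(S) = -6
n(u) = -7 (n(u) = -4 + (-3 + u*0) = -4 + (-3 + 0) = -4 - 3 = -7)
N(Z) = 2 + 7/Z (N(Z) = 2 - (-7)/Z = 2 + 7/Z)
428419 + N(1987) = 428419 + (2 + 7/1987) = 428419 + 3981/1987 = 851272534/1987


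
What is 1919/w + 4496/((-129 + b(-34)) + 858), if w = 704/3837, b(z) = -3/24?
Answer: 42960158165/4105024 ≈ 10465.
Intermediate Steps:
b(z) = -⅛ (b(z) = -3*1/24 = -⅛)
w = 704/3837 (w = 704*(1/3837) = 704/3837 ≈ 0.18348)
1919/w + 4496/((-129 + b(-34)) + 858) = 1919/(704/3837) + 4496/((-129 - ⅛) + 858) = 1919*(3837/704) + 4496/(-1033/8 + 858) = 7363203/704 + 4496/(5831/8) = 7363203/704 + 4496*(8/5831) = 7363203/704 + 35968/5831 = 42960158165/4105024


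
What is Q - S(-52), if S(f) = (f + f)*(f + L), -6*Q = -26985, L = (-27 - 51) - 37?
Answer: -25741/2 ≈ -12871.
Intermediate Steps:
L = -115 (L = -78 - 37 = -115)
Q = 8995/2 (Q = -⅙*(-26985) = 8995/2 ≈ 4497.5)
S(f) = 2*f*(-115 + f) (S(f) = (f + f)*(f - 115) = (2*f)*(-115 + f) = 2*f*(-115 + f))
Q - S(-52) = 8995/2 - 2*(-52)*(-115 - 52) = 8995/2 - 2*(-52)*(-167) = 8995/2 - 1*17368 = 8995/2 - 17368 = -25741/2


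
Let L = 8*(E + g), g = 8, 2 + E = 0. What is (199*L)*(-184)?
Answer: -1757568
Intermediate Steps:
E = -2 (E = -2 + 0 = -2)
L = 48 (L = 8*(-2 + 8) = 8*6 = 48)
(199*L)*(-184) = (199*48)*(-184) = 9552*(-184) = -1757568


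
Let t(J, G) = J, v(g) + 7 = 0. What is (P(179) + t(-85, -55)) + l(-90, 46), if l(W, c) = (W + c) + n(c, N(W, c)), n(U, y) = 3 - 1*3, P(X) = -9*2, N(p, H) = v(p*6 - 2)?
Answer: -147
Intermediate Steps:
v(g) = -7 (v(g) = -7 + 0 = -7)
N(p, H) = -7
P(X) = -18
n(U, y) = 0 (n(U, y) = 3 - 3 = 0)
l(W, c) = W + c (l(W, c) = (W + c) + 0 = W + c)
(P(179) + t(-85, -55)) + l(-90, 46) = (-18 - 85) + (-90 + 46) = -103 - 44 = -147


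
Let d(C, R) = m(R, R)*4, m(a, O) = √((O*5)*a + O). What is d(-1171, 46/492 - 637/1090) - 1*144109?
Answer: -144109 + 8*√802173635/67035 ≈ -1.4411e+5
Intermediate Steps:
m(a, O) = √(O + 5*O*a) (m(a, O) = √((5*O)*a + O) = √(5*O*a + O) = √(O + 5*O*a))
d(C, R) = 4*√(R*(1 + 5*R)) (d(C, R) = √(R*(1 + 5*R))*4 = 4*√(R*(1 + 5*R)))
d(-1171, 46/492 - 637/1090) - 1*144109 = 4*√((46/492 - 637/1090)*(1 + 5*(46/492 - 637/1090))) - 1*144109 = 4*√((46*(1/492) - 637*1/1090)*(1 + 5*(46*(1/492) - 637*1/1090))) - 144109 = 4*√((23/246 - 637/1090)*(1 + 5*(23/246 - 637/1090))) - 144109 = 4*√(-32908*(1 + 5*(-32908/67035))/67035) - 144109 = 4*√(-32908*(1 - 32908/13407)/67035) - 144109 = 4*√(-32908/67035*(-19501/13407)) - 144109 = 4*√(641738908/898738245) - 144109 = 4*(2*√802173635/67035) - 144109 = 8*√802173635/67035 - 144109 = -144109 + 8*√802173635/67035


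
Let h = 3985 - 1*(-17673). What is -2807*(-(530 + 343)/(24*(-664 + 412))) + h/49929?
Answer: -38039395/93984 ≈ -404.74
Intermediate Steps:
h = 21658 (h = 3985 + 17673 = 21658)
-2807*(-(530 + 343)/(24*(-664 + 412))) + h/49929 = -2807*(-(530 + 343)/(24*(-664 + 412))) + 21658/49929 = -2807/(-252/873*(-24)) + 21658*(1/49929) = -2807/(-252*1/873*(-24)) + 1274/2937 = -2807/((-28/97*(-24))) + 1274/2937 = -2807/672/97 + 1274/2937 = -2807*97/672 + 1274/2937 = -38897/96 + 1274/2937 = -38039395/93984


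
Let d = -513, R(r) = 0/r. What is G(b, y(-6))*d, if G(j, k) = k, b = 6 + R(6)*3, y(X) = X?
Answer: 3078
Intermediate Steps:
R(r) = 0
b = 6 (b = 6 + 0*3 = 6 + 0 = 6)
G(b, y(-6))*d = -6*(-513) = 3078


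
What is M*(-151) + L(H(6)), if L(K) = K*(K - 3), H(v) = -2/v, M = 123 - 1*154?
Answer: 42139/9 ≈ 4682.1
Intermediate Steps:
M = -31 (M = 123 - 154 = -31)
L(K) = K*(-3 + K)
M*(-151) + L(H(6)) = -31*(-151) + (-2/6)*(-3 - 2/6) = 4681 + (-2*⅙)*(-3 - 2*⅙) = 4681 - (-3 - ⅓)/3 = 4681 - ⅓*(-10/3) = 4681 + 10/9 = 42139/9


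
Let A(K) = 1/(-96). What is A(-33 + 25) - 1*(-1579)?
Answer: 151583/96 ≈ 1579.0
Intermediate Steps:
A(K) = -1/96
A(-33 + 25) - 1*(-1579) = -1/96 - 1*(-1579) = -1/96 + 1579 = 151583/96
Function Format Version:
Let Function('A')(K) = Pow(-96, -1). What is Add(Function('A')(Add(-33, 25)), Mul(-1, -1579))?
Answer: Rational(151583, 96) ≈ 1579.0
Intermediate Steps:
Function('A')(K) = Rational(-1, 96)
Add(Function('A')(Add(-33, 25)), Mul(-1, -1579)) = Add(Rational(-1, 96), Mul(-1, -1579)) = Add(Rational(-1, 96), 1579) = Rational(151583, 96)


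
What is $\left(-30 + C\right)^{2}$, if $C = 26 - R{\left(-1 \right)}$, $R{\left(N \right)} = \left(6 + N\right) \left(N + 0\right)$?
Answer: $1$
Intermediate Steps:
$R{\left(N \right)} = N \left(6 + N\right)$ ($R{\left(N \right)} = \left(6 + N\right) N = N \left(6 + N\right)$)
$C = 31$ ($C = 26 - - (6 - 1) = 26 - \left(-1\right) 5 = 26 - -5 = 26 + 5 = 31$)
$\left(-30 + C\right)^{2} = \left(-30 + 31\right)^{2} = 1^{2} = 1$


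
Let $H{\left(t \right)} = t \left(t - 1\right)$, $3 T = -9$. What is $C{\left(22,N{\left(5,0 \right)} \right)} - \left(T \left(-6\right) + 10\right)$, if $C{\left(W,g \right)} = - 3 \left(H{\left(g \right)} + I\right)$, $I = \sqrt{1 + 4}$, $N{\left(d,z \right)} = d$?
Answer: $-88 - 3 \sqrt{5} \approx -94.708$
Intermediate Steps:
$T = -3$ ($T = \frac{1}{3} \left(-9\right) = -3$)
$H{\left(t \right)} = t \left(-1 + t\right)$
$I = \sqrt{5} \approx 2.2361$
$C{\left(W,g \right)} = - 3 \sqrt{5} - 3 g \left(-1 + g\right)$ ($C{\left(W,g \right)} = - 3 \left(g \left(-1 + g\right) + \sqrt{5}\right) = - 3 \left(\sqrt{5} + g \left(-1 + g\right)\right) = - 3 \sqrt{5} - 3 g \left(-1 + g\right)$)
$C{\left(22,N{\left(5,0 \right)} \right)} - \left(T \left(-6\right) + 10\right) = \left(- 3 \sqrt{5} - 3 \cdot 5^{2} + 3 \cdot 5\right) - \left(\left(-3\right) \left(-6\right) + 10\right) = \left(- 3 \sqrt{5} - 75 + 15\right) - \left(18 + 10\right) = \left(- 3 \sqrt{5} - 75 + 15\right) - 28 = \left(-60 - 3 \sqrt{5}\right) - 28 = -88 - 3 \sqrt{5}$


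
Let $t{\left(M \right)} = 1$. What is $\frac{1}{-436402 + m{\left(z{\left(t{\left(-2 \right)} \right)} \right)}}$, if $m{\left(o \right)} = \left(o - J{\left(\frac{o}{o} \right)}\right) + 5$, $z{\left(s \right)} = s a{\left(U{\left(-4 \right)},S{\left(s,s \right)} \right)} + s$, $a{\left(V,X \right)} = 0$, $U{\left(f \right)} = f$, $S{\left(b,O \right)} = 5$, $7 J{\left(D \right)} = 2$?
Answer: $- \frac{7}{3054774} \approx -2.2915 \cdot 10^{-6}$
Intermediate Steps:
$J{\left(D \right)} = \frac{2}{7}$ ($J{\left(D \right)} = \frac{1}{7} \cdot 2 = \frac{2}{7}$)
$z{\left(s \right)} = s$ ($z{\left(s \right)} = s 0 + s = 0 + s = s$)
$m{\left(o \right)} = \frac{33}{7} + o$ ($m{\left(o \right)} = \left(o - \frac{2}{7}\right) + 5 = \left(- \frac{2}{7} + o\right) + 5 = \frac{33}{7} + o$)
$\frac{1}{-436402 + m{\left(z{\left(t{\left(-2 \right)} \right)} \right)}} = \frac{1}{-436402 + \left(\frac{33}{7} + 1\right)} = \frac{1}{-436402 + \frac{40}{7}} = \frac{1}{- \frac{3054774}{7}} = - \frac{7}{3054774}$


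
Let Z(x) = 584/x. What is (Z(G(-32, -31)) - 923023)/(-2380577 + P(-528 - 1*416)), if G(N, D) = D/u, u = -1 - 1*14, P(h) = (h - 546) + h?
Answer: 28604953/73873341 ≈ 0.38722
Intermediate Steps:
P(h) = -546 + 2*h (P(h) = (-546 + h) + h = -546 + 2*h)
u = -15 (u = -1 - 14 = -15)
G(N, D) = -D/15 (G(N, D) = D/(-15) = D*(-1/15) = -D/15)
(Z(G(-32, -31)) - 923023)/(-2380577 + P(-528 - 1*416)) = (584/((-1/15*(-31))) - 923023)/(-2380577 + (-546 + 2*(-528 - 1*416))) = (584/(31/15) - 923023)/(-2380577 + (-546 + 2*(-528 - 416))) = (584*(15/31) - 923023)/(-2380577 + (-546 + 2*(-944))) = (8760/31 - 923023)/(-2380577 + (-546 - 1888)) = -28604953/(31*(-2380577 - 2434)) = -28604953/31/(-2383011) = -28604953/31*(-1/2383011) = 28604953/73873341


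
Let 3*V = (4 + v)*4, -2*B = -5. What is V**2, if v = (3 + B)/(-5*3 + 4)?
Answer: 196/9 ≈ 21.778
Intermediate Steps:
B = 5/2 (B = -1/2*(-5) = 5/2 ≈ 2.5000)
v = -1/2 (v = (3 + 5/2)/(-5*3 + 4) = 11/(2*(-15 + 4)) = (11/2)/(-11) = (11/2)*(-1/11) = -1/2 ≈ -0.50000)
V = 14/3 (V = ((4 - 1/2)*4)/3 = ((7/2)*4)/3 = (1/3)*14 = 14/3 ≈ 4.6667)
V**2 = (14/3)**2 = 196/9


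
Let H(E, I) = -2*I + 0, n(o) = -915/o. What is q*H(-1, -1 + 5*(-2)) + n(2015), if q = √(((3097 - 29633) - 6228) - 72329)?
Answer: -183/403 + 66*I*√11677 ≈ -0.45409 + 7132.0*I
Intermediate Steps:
q = 3*I*√11677 (q = √((-26536 - 6228) - 72329) = √(-32764 - 72329) = √(-105093) = 3*I*√11677 ≈ 324.18*I)
H(E, I) = -2*I
q*H(-1, -1 + 5*(-2)) + n(2015) = (3*I*√11677)*(-2*(-1 + 5*(-2))) - 915/2015 = (3*I*√11677)*(-2*(-1 - 10)) - 915*1/2015 = (3*I*√11677)*(-2*(-11)) - 183/403 = (3*I*√11677)*22 - 183/403 = 66*I*√11677 - 183/403 = -183/403 + 66*I*√11677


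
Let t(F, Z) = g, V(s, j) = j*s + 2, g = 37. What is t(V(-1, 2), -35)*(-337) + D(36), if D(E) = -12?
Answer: -12481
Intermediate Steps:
V(s, j) = 2 + j*s
t(F, Z) = 37
t(V(-1, 2), -35)*(-337) + D(36) = 37*(-337) - 12 = -12469 - 12 = -12481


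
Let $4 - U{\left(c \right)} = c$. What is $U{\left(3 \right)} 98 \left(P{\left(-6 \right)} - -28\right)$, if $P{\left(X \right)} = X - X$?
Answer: $2744$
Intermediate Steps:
$U{\left(c \right)} = 4 - c$
$P{\left(X \right)} = 0$
$U{\left(3 \right)} 98 \left(P{\left(-6 \right)} - -28\right) = \left(4 - 3\right) 98 \left(0 - -28\right) = \left(4 - 3\right) 98 \left(0 + 28\right) = 1 \cdot 98 \cdot 28 = 98 \cdot 28 = 2744$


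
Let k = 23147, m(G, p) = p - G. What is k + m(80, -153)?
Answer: 22914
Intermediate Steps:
k + m(80, -153) = 23147 + (-153 - 1*80) = 23147 + (-153 - 80) = 23147 - 233 = 22914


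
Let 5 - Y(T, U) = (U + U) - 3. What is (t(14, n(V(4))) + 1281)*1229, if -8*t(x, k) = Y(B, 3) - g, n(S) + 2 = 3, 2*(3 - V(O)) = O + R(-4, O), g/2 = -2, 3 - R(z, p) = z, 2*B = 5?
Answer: 6293709/4 ≈ 1.5734e+6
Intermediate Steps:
B = 5/2 (B = (1/2)*5 = 5/2 ≈ 2.5000)
R(z, p) = 3 - z
g = -4 (g = 2*(-2) = -4)
Y(T, U) = 8 - 2*U (Y(T, U) = 5 - ((U + U) - 3) = 5 - (2*U - 3) = 5 - (-3 + 2*U) = 5 + (3 - 2*U) = 8 - 2*U)
V(O) = -1/2 - O/2 (V(O) = 3 - (O + (3 - 1*(-4)))/2 = 3 - (O + (3 + 4))/2 = 3 - (O + 7)/2 = 3 - (7 + O)/2 = 3 + (-7/2 - O/2) = -1/2 - O/2)
n(S) = 1 (n(S) = -2 + 3 = 1)
t(x, k) = -3/4 (t(x, k) = -((8 - 2*3) - 1*(-4))/8 = -((8 - 6) + 4)/8 = -(2 + 4)/8 = -1/8*6 = -3/4)
(t(14, n(V(4))) + 1281)*1229 = (-3/4 + 1281)*1229 = (5121/4)*1229 = 6293709/4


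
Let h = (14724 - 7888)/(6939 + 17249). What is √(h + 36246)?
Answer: √1325389145737/6047 ≈ 190.38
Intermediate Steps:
h = 1709/6047 (h = 6836/24188 = 6836*(1/24188) = 1709/6047 ≈ 0.28262)
√(h + 36246) = √(1709/6047 + 36246) = √(219181271/6047) = √1325389145737/6047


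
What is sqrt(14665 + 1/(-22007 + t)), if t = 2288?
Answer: sqrt(633591482594)/6573 ≈ 121.10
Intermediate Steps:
sqrt(14665 + 1/(-22007 + t)) = sqrt(14665 + 1/(-22007 + 2288)) = sqrt(14665 + 1/(-19719)) = sqrt(14665 - 1/19719) = sqrt(289179134/19719) = sqrt(633591482594)/6573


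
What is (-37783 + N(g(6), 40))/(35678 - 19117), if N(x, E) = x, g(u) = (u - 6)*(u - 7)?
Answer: -37783/16561 ≈ -2.2814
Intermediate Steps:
g(u) = (-7 + u)*(-6 + u) (g(u) = (-6 + u)*(-7 + u) = (-7 + u)*(-6 + u))
(-37783 + N(g(6), 40))/(35678 - 19117) = (-37783 + (42 + 6² - 13*6))/(35678 - 19117) = (-37783 + (42 + 36 - 78))/16561 = (-37783 + 0)*(1/16561) = -37783*1/16561 = -37783/16561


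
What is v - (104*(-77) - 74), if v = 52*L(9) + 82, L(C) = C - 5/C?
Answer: 77428/9 ≈ 8603.1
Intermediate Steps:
v = 4690/9 (v = 52*(9 - 5/9) + 82 = 52*(76/9) + 82 = 3952/9 + 82 = 4690/9 ≈ 521.11)
v - (104*(-77) - 74) = 4690/9 - (104*(-77) - 74) = 4690/9 - (-8008 - 74) = 4690/9 - 1*(-8082) = 4690/9 + 8082 = 77428/9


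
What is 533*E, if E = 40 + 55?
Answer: 50635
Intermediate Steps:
E = 95
533*E = 533*95 = 50635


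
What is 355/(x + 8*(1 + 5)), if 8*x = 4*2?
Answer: 355/49 ≈ 7.2449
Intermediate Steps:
x = 1 (x = (4*2)/8 = (⅛)*8 = 1)
355/(x + 8*(1 + 5)) = 355/(1 + 8*(1 + 5)) = 355/(1 + 8*6) = 355/(1 + 48) = 355/49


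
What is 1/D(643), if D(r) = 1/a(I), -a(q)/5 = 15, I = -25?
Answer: -75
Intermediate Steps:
a(q) = -75 (a(q) = -5*15 = -75)
D(r) = -1/75 (D(r) = 1/(-75) = -1/75)
1/D(643) = 1/(-1/75) = -75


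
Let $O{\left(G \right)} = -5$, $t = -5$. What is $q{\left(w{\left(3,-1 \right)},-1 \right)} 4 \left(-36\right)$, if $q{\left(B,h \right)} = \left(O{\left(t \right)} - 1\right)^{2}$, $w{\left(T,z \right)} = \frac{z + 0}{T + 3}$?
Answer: $-5184$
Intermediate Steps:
$w{\left(T,z \right)} = \frac{z}{3 + T}$
$q{\left(B,h \right)} = 36$ ($q{\left(B,h \right)} = \left(-5 - 1\right)^{2} = \left(-6\right)^{2} = 36$)
$q{\left(w{\left(3,-1 \right)},-1 \right)} 4 \left(-36\right) = 36 \cdot 4 \left(-36\right) = 144 \left(-36\right) = -5184$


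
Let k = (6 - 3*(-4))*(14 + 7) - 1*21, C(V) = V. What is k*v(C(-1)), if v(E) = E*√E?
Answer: -357*I ≈ -357.0*I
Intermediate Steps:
v(E) = E^(3/2)
k = 357 (k = (6 + 12)*21 - 21 = 18*21 - 21 = 378 - 21 = 357)
k*v(C(-1)) = 357*(-1)^(3/2) = 357*(-I) = -357*I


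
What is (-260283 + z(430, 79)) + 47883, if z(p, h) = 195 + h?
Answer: -212126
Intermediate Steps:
(-260283 + z(430, 79)) + 47883 = (-260283 + (195 + 79)) + 47883 = (-260283 + 274) + 47883 = -260009 + 47883 = -212126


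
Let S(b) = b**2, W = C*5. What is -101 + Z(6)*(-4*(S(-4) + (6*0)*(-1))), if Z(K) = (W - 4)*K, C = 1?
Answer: -485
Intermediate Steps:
W = 5 (W = 1*5 = 5)
Z(K) = K (Z(K) = (5 - 4)*K = 1*K = K)
-101 + Z(6)*(-4*(S(-4) + (6*0)*(-1))) = -101 + 6*(-4*((-4)**2 + (6*0)*(-1))) = -101 + 6*(-4*(16 + 0*(-1))) = -101 + 6*(-4*(16 + 0)) = -101 + 6*(-4*16) = -101 + 6*(-64) = -101 - 384 = -485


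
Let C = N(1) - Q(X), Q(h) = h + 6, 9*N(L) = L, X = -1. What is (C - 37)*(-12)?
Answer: 1508/3 ≈ 502.67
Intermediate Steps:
N(L) = L/9
Q(h) = 6 + h
C = -44/9 (C = (1/9)*1 - (6 - 1) = 1/9 - 1*5 = 1/9 - 5 = -44/9 ≈ -4.8889)
(C - 37)*(-12) = (-44/9 - 37)*(-12) = -377/9*(-12) = 1508/3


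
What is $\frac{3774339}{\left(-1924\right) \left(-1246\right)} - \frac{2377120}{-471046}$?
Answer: $\frac{3738283286537}{564620229992} \approx 6.6209$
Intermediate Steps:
$\frac{3774339}{\left(-1924\right) \left(-1246\right)} - \frac{2377120}{-471046} = \frac{3774339}{2397304} - - \frac{1188560}{235523} = 3774339 \cdot \frac{1}{2397304} + \frac{1188560}{235523} = \frac{3774339}{2397304} + \frac{1188560}{235523} = \frac{3738283286537}{564620229992}$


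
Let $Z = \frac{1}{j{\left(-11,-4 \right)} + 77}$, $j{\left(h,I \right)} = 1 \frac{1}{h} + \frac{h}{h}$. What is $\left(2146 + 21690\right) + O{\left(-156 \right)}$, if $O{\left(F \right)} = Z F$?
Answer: $\frac{20425736}{857} \approx 23834.0$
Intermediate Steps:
$j{\left(h,I \right)} = 1 + \frac{1}{h}$ ($j{\left(h,I \right)} = \frac{1}{h} + 1 = 1 + \frac{1}{h}$)
$Z = \frac{11}{857}$ ($Z = \frac{1}{\frac{1 - 11}{-11} + 77} = \frac{1}{\left(- \frac{1}{11}\right) \left(-10\right) + 77} = \frac{1}{\frac{10}{11} + 77} = \frac{1}{\frac{857}{11}} = \frac{11}{857} \approx 0.012835$)
$O{\left(F \right)} = \frac{11 F}{857}$
$\left(2146 + 21690\right) + O{\left(-156 \right)} = \left(2146 + 21690\right) + \frac{11}{857} \left(-156\right) = 23836 - \frac{1716}{857} = \frac{20425736}{857}$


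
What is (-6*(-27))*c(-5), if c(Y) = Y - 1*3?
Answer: -1296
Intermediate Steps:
c(Y) = -3 + Y (c(Y) = Y - 3 = -3 + Y)
(-6*(-27))*c(-5) = (-6*(-27))*(-3 - 5) = 162*(-8) = -1296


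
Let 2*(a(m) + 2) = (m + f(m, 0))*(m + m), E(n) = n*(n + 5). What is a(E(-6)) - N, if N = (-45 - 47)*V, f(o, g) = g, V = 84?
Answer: 7762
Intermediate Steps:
E(n) = n*(5 + n)
a(m) = -2 + m² (a(m) = -2 + ((m + 0)*(m + m))/2 = -2 + (m*(2*m))/2 = -2 + (2*m²)/2 = -2 + m²)
N = -7728 (N = (-45 - 47)*84 = -92*84 = -7728)
a(E(-6)) - N = (-2 + (-6*(5 - 6))²) - 1*(-7728) = (-2 + (-6*(-1))²) + 7728 = (-2 + 6²) + 7728 = (-2 + 36) + 7728 = 34 + 7728 = 7762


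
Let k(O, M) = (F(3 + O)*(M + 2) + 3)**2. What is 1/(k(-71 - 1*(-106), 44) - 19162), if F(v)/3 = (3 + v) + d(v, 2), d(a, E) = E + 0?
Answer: 1/35228807 ≈ 2.8386e-8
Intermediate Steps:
d(a, E) = E
F(v) = 15 + 3*v (F(v) = 3*((3 + v) + 2) = 3*(5 + v) = 15 + 3*v)
k(O, M) = (3 + (2 + M)*(24 + 3*O))**2 (k(O, M) = ((15 + 3*(3 + O))*(M + 2) + 3)**2 = ((15 + (9 + 3*O))*(2 + M) + 3)**2 = ((24 + 3*O)*(2 + M) + 3)**2 = ((2 + M)*(24 + 3*O) + 3)**2 = (3 + (2 + M)*(24 + 3*O))**2)
1/(k(-71 - 1*(-106), 44) - 19162) = 1/(9*(17 + 2*(-71 - 1*(-106)) + 44*(8 + (-71 - 1*(-106))))**2 - 19162) = 1/(9*(17 + 2*(-71 + 106) + 44*(8 + (-71 + 106)))**2 - 19162) = 1/(9*(17 + 2*35 + 44*(8 + 35))**2 - 19162) = 1/(9*(17 + 70 + 44*43)**2 - 19162) = 1/(9*(17 + 70 + 1892)**2 - 19162) = 1/(9*1979**2 - 19162) = 1/(9*3916441 - 19162) = 1/(35247969 - 19162) = 1/35228807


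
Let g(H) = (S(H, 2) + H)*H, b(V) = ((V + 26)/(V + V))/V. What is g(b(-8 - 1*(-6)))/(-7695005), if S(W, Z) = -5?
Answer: 6/7695005 ≈ 7.7973e-7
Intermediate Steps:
b(V) = (26 + V)/(2*V**2) (b(V) = ((26 + V)/((2*V)))/V = ((26 + V)*(1/(2*V)))/V = ((26 + V)/(2*V))/V = (26 + V)/(2*V**2))
g(H) = H*(-5 + H) (g(H) = (-5 + H)*H = H*(-5 + H))
g(b(-8 - 1*(-6)))/(-7695005) = (((26 + (-8 - 1*(-6)))/(2*(-8 - 1*(-6))**2))*(-5 + (26 + (-8 - 1*(-6)))/(2*(-8 - 1*(-6))**2)))/(-7695005) = (((26 + (-8 + 6))/(2*(-8 + 6)**2))*(-5 + (26 + (-8 + 6))/(2*(-8 + 6)**2)))*(-1/7695005) = (((1/2)*(26 - 2)/(-2)**2)*(-5 + (1/2)*(26 - 2)/(-2)**2))*(-1/7695005) = (((1/2)*(1/4)*24)*(-5 + (1/2)*(1/4)*24))*(-1/7695005) = (3*(-5 + 3))*(-1/7695005) = (3*(-2))*(-1/7695005) = -6*(-1/7695005) = 6/7695005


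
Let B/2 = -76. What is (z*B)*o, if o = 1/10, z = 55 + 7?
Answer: -4712/5 ≈ -942.40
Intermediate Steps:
B = -152 (B = 2*(-76) = -152)
z = 62
o = ⅒ ≈ 0.10000
(z*B)*o = (62*(-152))*(⅒) = -9424*⅒ = -4712/5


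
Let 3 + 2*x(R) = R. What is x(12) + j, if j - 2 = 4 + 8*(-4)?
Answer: -43/2 ≈ -21.500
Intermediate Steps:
x(R) = -3/2 + R/2
j = -26 (j = 2 + (4 + 8*(-4)) = 2 + (4 - 32) = 2 - 28 = -26)
x(12) + j = (-3/2 + (1/2)*12) - 26 = (-3/2 + 6) - 26 = 9/2 - 26 = -43/2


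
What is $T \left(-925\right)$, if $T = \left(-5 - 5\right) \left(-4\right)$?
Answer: $-37000$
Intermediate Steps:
$T = 40$ ($T = \left(-10\right) \left(-4\right) = 40$)
$T \left(-925\right) = 40 \left(-925\right) = -37000$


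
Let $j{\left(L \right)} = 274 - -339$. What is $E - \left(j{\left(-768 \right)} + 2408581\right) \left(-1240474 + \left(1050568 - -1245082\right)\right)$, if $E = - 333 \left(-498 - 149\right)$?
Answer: $-2542123472693$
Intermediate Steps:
$j{\left(L \right)} = 613$ ($j{\left(L \right)} = 274 + 339 = 613$)
$E = 215451$ ($E = \left(-333\right) \left(-647\right) = 215451$)
$E - \left(j{\left(-768 \right)} + 2408581\right) \left(-1240474 + \left(1050568 - -1245082\right)\right) = 215451 - \left(613 + 2408581\right) \left(-1240474 + \left(1050568 - -1245082\right)\right) = 215451 - 2409194 \left(-1240474 + \left(1050568 + 1245082\right)\right) = 215451 - 2409194 \left(-1240474 + 2295650\right) = 215451 - 2409194 \cdot 1055176 = 215451 - 2542123688144 = -2542123472693$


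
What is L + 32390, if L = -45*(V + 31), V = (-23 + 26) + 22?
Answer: 29870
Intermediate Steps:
V = 25 (V = 3 + 22 = 25)
L = -2520 (L = -45*(25 + 31) = -45*56 = -2520)
L + 32390 = -2520 + 32390 = 29870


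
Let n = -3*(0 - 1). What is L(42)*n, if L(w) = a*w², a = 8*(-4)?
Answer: -169344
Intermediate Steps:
a = -32
L(w) = -32*w²
n = 3 (n = -3*(-1) = 3)
L(42)*n = -32*42²*3 = -32*1764*3 = -56448*3 = -169344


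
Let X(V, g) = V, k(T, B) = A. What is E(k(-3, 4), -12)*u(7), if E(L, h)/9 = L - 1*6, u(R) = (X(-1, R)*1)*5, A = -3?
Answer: 405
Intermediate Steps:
k(T, B) = -3
u(R) = -5 (u(R) = -1*1*5 = -1*5 = -5)
E(L, h) = -54 + 9*L (E(L, h) = 9*(L - 1*6) = 9*(L - 6) = 9*(-6 + L) = -54 + 9*L)
E(k(-3, 4), -12)*u(7) = (-54 + 9*(-3))*(-5) = (-54 - 27)*(-5) = -81*(-5) = 405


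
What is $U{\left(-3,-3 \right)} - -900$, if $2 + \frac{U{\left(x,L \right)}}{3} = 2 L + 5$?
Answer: $891$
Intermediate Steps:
$U{\left(x,L \right)} = 9 + 6 L$ ($U{\left(x,L \right)} = -6 + 3 \left(2 L + 5\right) = -6 + 3 \left(5 + 2 L\right) = -6 + \left(15 + 6 L\right) = 9 + 6 L$)
$U{\left(-3,-3 \right)} - -900 = \left(9 + 6 \left(-3\right)\right) - -900 = \left(9 - 18\right) + 900 = -9 + 900 = 891$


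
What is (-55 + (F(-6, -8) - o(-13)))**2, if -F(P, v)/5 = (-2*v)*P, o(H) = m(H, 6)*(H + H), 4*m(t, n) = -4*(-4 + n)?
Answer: 139129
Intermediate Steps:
m(t, n) = 4 - n (m(t, n) = (-4*(-4 + n))/4 = (16 - 4*n)/4 = 4 - n)
o(H) = -4*H (o(H) = (4 - 1*6)*(H + H) = (4 - 6)*(2*H) = -4*H)
F(P, v) = 10*P*v (F(P, v) = -5*(-2*v)*P = -(-10)*P*v = 10*P*v)
(-55 + (F(-6, -8) - o(-13)))**2 = (-55 + (10*(-6)*(-8) - (-4)*(-13)))**2 = (-55 + (480 - 1*52))**2 = (-55 + (480 - 52))**2 = (-55 + 428)**2 = 373**2 = 139129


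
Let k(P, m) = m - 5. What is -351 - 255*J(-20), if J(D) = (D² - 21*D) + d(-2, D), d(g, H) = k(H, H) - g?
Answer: -203586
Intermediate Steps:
k(P, m) = -5 + m
d(g, H) = -5 + H - g (d(g, H) = (-5 + H) - g = -5 + H - g)
J(D) = -3 + D² - 20*D (J(D) = (D² - 21*D) + (-5 + D - 1*(-2)) = (D² - 21*D) + (-5 + D + 2) = (D² - 21*D) + (-3 + D) = -3 + D² - 20*D)
-351 - 255*J(-20) = -351 - 255*(-3 + (-20)² - 20*(-20)) = -351 - 255*(-3 + 400 + 400) = -351 - 255*797 = -351 - 203235 = -203586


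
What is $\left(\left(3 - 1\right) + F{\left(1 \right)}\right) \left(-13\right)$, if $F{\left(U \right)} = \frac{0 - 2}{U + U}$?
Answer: $-13$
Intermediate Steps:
$F{\left(U \right)} = - \frac{1}{U}$ ($F{\left(U \right)} = - \frac{2}{2 U} = - 2 \frac{1}{2 U} = - \frac{1}{U}$)
$\left(\left(3 - 1\right) + F{\left(1 \right)}\right) \left(-13\right) = \left(\left(3 - 1\right) - 1^{-1}\right) \left(-13\right) = \left(\left(3 - 1\right) - 1\right) \left(-13\right) = \left(2 - 1\right) \left(-13\right) = 1 \left(-13\right) = -13$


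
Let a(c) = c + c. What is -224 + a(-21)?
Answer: -266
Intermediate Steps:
a(c) = 2*c
-224 + a(-21) = -224 + 2*(-21) = -224 - 42 = -266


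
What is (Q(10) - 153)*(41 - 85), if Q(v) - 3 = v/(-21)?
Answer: 139040/21 ≈ 6621.0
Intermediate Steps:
Q(v) = 3 - v/21 (Q(v) = 3 + v/(-21) = 3 + v*(-1/21) = 3 - v/21)
(Q(10) - 153)*(41 - 85) = ((3 - 1/21*10) - 153)*(41 - 85) = ((3 - 10/21) - 153)*(-44) = (53/21 - 153)*(-44) = -3160/21*(-44) = 139040/21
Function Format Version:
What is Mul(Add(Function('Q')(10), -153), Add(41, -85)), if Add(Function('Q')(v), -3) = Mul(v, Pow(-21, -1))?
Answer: Rational(139040, 21) ≈ 6621.0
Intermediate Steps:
Function('Q')(v) = Add(3, Mul(Rational(-1, 21), v)) (Function('Q')(v) = Add(3, Mul(v, Pow(-21, -1))) = Add(3, Mul(v, Rational(-1, 21))) = Add(3, Mul(Rational(-1, 21), v)))
Mul(Add(Function('Q')(10), -153), Add(41, -85)) = Mul(Add(Add(3, Mul(Rational(-1, 21), 10)), -153), Add(41, -85)) = Mul(Add(Add(3, Rational(-10, 21)), -153), -44) = Mul(Add(Rational(53, 21), -153), -44) = Mul(Rational(-3160, 21), -44) = Rational(139040, 21)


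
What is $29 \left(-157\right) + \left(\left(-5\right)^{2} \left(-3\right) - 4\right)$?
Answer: $-4632$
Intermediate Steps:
$29 \left(-157\right) + \left(\left(-5\right)^{2} \left(-3\right) - 4\right) = -4553 + \left(25 \left(-3\right) - 4\right) = -4553 - 79 = -4632$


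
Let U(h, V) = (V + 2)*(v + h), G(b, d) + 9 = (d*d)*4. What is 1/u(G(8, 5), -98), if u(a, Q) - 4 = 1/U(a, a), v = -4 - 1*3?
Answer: 7812/31249 ≈ 0.24999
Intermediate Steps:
v = -7 (v = -4 - 3 = -7)
G(b, d) = -9 + 4*d² (G(b, d) = -9 + (d*d)*4 = -9 + d²*4 = -9 + 4*d²)
U(h, V) = (-7 + h)*(2 + V) (U(h, V) = (V + 2)*(-7 + h) = (2 + V)*(-7 + h) = (-7 + h)*(2 + V))
u(a, Q) = 4 + 1/(-14 + a² - 5*a) (u(a, Q) = 4 + 1/(-14 - 7*a + 2*a + a*a) = 4 + 1/(-14 - 7*a + 2*a + a²) = 4 + 1/(-14 + a² - 5*a))
1/u(G(8, 5), -98) = 1/((-55 - 20*(-9 + 4*5²) + 4*(-9 + 4*5²)²)/(-14 + (-9 + 4*5²)² - 5*(-9 + 4*5²))) = 1/((-55 - 20*(-9 + 4*25) + 4*(-9 + 4*25)²)/(-14 + (-9 + 4*25)² - 5*(-9 + 4*25))) = 1/((-55 - 20*(-9 + 100) + 4*(-9 + 100)²)/(-14 + (-9 + 100)² - 5*(-9 + 100))) = 1/((-55 - 20*91 + 4*91²)/(-14 + 91² - 5*91)) = 1/((-55 - 1820 + 4*8281)/(-14 + 8281 - 455)) = 1/((-55 - 1820 + 33124)/7812) = 1/((1/7812)*31249) = 1/(31249/7812) = 7812/31249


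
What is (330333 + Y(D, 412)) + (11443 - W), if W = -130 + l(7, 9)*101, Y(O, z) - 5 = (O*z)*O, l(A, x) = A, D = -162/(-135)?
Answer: 8544932/25 ≈ 3.4180e+5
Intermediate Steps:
D = 6/5 (D = -162*(-1/135) = 6/5 ≈ 1.2000)
Y(O, z) = 5 + z*O**2 (Y(O, z) = 5 + (O*z)*O = 5 + z*O**2)
W = 577 (W = -130 + 7*101 = -130 + 707 = 577)
(330333 + Y(D, 412)) + (11443 - W) = (330333 + (5 + 412*(6/5)**2)) + (11443 - 1*577) = (330333 + (5 + 412*(36/25))) + (11443 - 577) = (330333 + (5 + 14832/25)) + 10866 = (330333 + 14957/25) + 10866 = 8273282/25 + 10866 = 8544932/25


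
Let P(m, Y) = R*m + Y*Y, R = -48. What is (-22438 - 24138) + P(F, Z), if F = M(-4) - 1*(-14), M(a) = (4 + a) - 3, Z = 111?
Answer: -34783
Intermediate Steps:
M(a) = 1 + a
F = 11 (F = (1 - 4) - 1*(-14) = -3 + 14 = 11)
P(m, Y) = Y² - 48*m (P(m, Y) = -48*m + Y*Y = -48*m + Y² = Y² - 48*m)
(-22438 - 24138) + P(F, Z) = (-22438 - 24138) + (111² - 48*11) = -46576 + (12321 - 528) = -46576 + 11793 = -34783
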